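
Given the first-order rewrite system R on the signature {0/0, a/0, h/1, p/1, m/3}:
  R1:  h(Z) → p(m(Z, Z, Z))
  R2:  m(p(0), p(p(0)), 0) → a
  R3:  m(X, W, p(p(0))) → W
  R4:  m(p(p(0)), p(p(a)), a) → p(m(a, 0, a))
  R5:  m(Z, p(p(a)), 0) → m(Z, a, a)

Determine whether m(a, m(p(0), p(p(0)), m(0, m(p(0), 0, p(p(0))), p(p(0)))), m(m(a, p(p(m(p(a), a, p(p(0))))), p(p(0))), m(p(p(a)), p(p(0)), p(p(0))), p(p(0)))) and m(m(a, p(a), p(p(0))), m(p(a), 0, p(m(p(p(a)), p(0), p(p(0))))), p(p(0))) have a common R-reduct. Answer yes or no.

Reduce t₁ = m(a, m(p(0), p(p(0)), m(0, m(p(0), 0, p(p(0))), p(p(0)))), m(m(a, p(p(m(p(a), a, p(p(0))))), p(p(0))), m(p(p(a)), p(p(0)), p(p(0))), p(p(0)))):
1. m(a, m(p(0), p(p(0)), m(0, m(p(0), 0, p(p(0))), p(p(0)))), m(m(a, p(p(m(p(a), a, p(p(0))))), p(p(0))), m(p(p(a)), p(p(0)), p(p(0))), p(p(0))))  →  m(a, m(p(0), p(p(0)), m(p(0), 0, p(p(0)))), m(m(a, p(p(m(p(a), a, p(p(0))))), p(p(0))), m(p(p(a)), p(p(0)), p(p(0))), p(p(0))))   [R3 at 2.3]
2. m(a, m(p(0), p(p(0)), m(p(0), 0, p(p(0)))), m(m(a, p(p(m(p(a), a, p(p(0))))), p(p(0))), m(p(p(a)), p(p(0)), p(p(0))), p(p(0))))  →  m(a, m(p(0), p(p(0)), 0), m(m(a, p(p(m(p(a), a, p(p(0))))), p(p(0))), m(p(p(a)), p(p(0)), p(p(0))), p(p(0))))   [R3 at 2.3]
3. m(a, m(p(0), p(p(0)), 0), m(m(a, p(p(m(p(a), a, p(p(0))))), p(p(0))), m(p(p(a)), p(p(0)), p(p(0))), p(p(0))))  →  m(a, a, m(m(a, p(p(m(p(a), a, p(p(0))))), p(p(0))), m(p(p(a)), p(p(0)), p(p(0))), p(p(0))))   [R2 at 2]
4. m(a, a, m(m(a, p(p(m(p(a), a, p(p(0))))), p(p(0))), m(p(p(a)), p(p(0)), p(p(0))), p(p(0))))  →  m(a, a, m(p(p(a)), p(p(0)), p(p(0))))   [R3 at 3]
5. m(a, a, m(p(p(a)), p(p(0)), p(p(0))))  →  m(a, a, p(p(0)))   [R3 at 3]
6. m(a, a, p(p(0)))  →  a   [R3 at ε]

Reduce t₂ = m(m(a, p(a), p(p(0))), m(p(a), 0, p(m(p(p(a)), p(0), p(p(0))))), p(p(0))):
1. m(m(a, p(a), p(p(0))), m(p(a), 0, p(m(p(p(a)), p(0), p(p(0))))), p(p(0)))  →  m(p(a), 0, p(m(p(p(a)), p(0), p(p(0)))))   [R3 at ε]
2. m(p(a), 0, p(m(p(p(a)), p(0), p(p(0)))))  →  m(p(a), 0, p(p(0)))   [R3 at 3.1]
3. m(p(a), 0, p(p(0)))  →  0   [R3 at ε]

no — NF(t₁) = a, NF(t₂) = 0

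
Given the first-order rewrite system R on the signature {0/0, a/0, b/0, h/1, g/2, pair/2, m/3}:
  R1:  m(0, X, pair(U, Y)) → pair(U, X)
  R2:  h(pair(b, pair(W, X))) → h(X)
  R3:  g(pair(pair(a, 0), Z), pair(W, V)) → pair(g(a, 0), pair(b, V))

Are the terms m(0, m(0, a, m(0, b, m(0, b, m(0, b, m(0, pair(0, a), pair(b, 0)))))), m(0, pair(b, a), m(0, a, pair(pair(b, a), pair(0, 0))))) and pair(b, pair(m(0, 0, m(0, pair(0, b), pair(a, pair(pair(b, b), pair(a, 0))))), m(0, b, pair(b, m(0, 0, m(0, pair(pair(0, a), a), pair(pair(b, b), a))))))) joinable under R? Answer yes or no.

Reduce t₁ = m(0, m(0, a, m(0, b, m(0, b, m(0, b, m(0, pair(0, a), pair(b, 0)))))), m(0, pair(b, a), m(0, a, pair(pair(b, a), pair(0, 0))))):
1. m(0, m(0, a, m(0, b, m(0, b, m(0, b, m(0, pair(0, a), pair(b, 0)))))), m(0, pair(b, a), m(0, a, pair(pair(b, a), pair(0, 0)))))  →  m(0, m(0, a, m(0, b, m(0, b, m(0, b, pair(b, pair(0, a)))))), m(0, pair(b, a), m(0, a, pair(pair(b, a), pair(0, 0)))))   [R1 at 2.3.3.3.3]
2. m(0, m(0, a, m(0, b, m(0, b, m(0, b, pair(b, pair(0, a)))))), m(0, pair(b, a), m(0, a, pair(pair(b, a), pair(0, 0)))))  →  m(0, m(0, a, m(0, b, m(0, b, pair(b, b)))), m(0, pair(b, a), m(0, a, pair(pair(b, a), pair(0, 0)))))   [R1 at 2.3.3.3]
3. m(0, m(0, a, m(0, b, m(0, b, pair(b, b)))), m(0, pair(b, a), m(0, a, pair(pair(b, a), pair(0, 0)))))  →  m(0, m(0, a, m(0, b, pair(b, b))), m(0, pair(b, a), m(0, a, pair(pair(b, a), pair(0, 0)))))   [R1 at 2.3.3]
4. m(0, m(0, a, m(0, b, pair(b, b))), m(0, pair(b, a), m(0, a, pair(pair(b, a), pair(0, 0)))))  →  m(0, m(0, a, pair(b, b)), m(0, pair(b, a), m(0, a, pair(pair(b, a), pair(0, 0)))))   [R1 at 2.3]
5. m(0, m(0, a, pair(b, b)), m(0, pair(b, a), m(0, a, pair(pair(b, a), pair(0, 0)))))  →  m(0, pair(b, a), m(0, pair(b, a), m(0, a, pair(pair(b, a), pair(0, 0)))))   [R1 at 2]
6. m(0, pair(b, a), m(0, pair(b, a), m(0, a, pair(pair(b, a), pair(0, 0)))))  →  m(0, pair(b, a), m(0, pair(b, a), pair(pair(b, a), a)))   [R1 at 3.3]
7. m(0, pair(b, a), m(0, pair(b, a), pair(pair(b, a), a)))  →  m(0, pair(b, a), pair(pair(b, a), pair(b, a)))   [R1 at 3]
8. m(0, pair(b, a), pair(pair(b, a), pair(b, a)))  →  pair(pair(b, a), pair(b, a))   [R1 at ε]

Reduce t₂ = pair(b, pair(m(0, 0, m(0, pair(0, b), pair(a, pair(pair(b, b), pair(a, 0))))), m(0, b, pair(b, m(0, 0, m(0, pair(pair(0, a), a), pair(pair(b, b), a))))))):
1. pair(b, pair(m(0, 0, m(0, pair(0, b), pair(a, pair(pair(b, b), pair(a, 0))))), m(0, b, pair(b, m(0, 0, m(0, pair(pair(0, a), a), pair(pair(b, b), a)))))))  →  pair(b, pair(m(0, 0, pair(a, pair(0, b))), m(0, b, pair(b, m(0, 0, m(0, pair(pair(0, a), a), pair(pair(b, b), a)))))))   [R1 at 2.1.3]
2. pair(b, pair(m(0, 0, pair(a, pair(0, b))), m(0, b, pair(b, m(0, 0, m(0, pair(pair(0, a), a), pair(pair(b, b), a)))))))  →  pair(b, pair(pair(a, 0), m(0, b, pair(b, m(0, 0, m(0, pair(pair(0, a), a), pair(pair(b, b), a)))))))   [R1 at 2.1]
3. pair(b, pair(pair(a, 0), m(0, b, pair(b, m(0, 0, m(0, pair(pair(0, a), a), pair(pair(b, b), a)))))))  →  pair(b, pair(pair(a, 0), pair(b, b)))   [R1 at 2.2]

no — NF(t₁) = pair(pair(b, a), pair(b, a)), NF(t₂) = pair(b, pair(pair(a, 0), pair(b, b)))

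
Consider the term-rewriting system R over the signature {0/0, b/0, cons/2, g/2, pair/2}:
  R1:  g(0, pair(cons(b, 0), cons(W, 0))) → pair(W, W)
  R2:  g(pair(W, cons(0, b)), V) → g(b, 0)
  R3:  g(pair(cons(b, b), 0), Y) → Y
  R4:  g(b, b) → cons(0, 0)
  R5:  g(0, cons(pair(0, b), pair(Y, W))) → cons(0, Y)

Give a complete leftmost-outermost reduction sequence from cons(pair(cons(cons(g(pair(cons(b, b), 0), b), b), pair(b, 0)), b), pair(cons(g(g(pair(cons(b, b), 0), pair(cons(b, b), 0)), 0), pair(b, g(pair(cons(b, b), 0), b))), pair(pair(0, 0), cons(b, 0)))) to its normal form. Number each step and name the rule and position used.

1. cons(pair(cons(cons(g(pair(cons(b, b), 0), b), b), pair(b, 0)), b), pair(cons(g(g(pair(cons(b, b), 0), pair(cons(b, b), 0)), 0), pair(b, g(pair(cons(b, b), 0), b))), pair(pair(0, 0), cons(b, 0))))  →  cons(pair(cons(cons(b, b), pair(b, 0)), b), pair(cons(g(g(pair(cons(b, b), 0), pair(cons(b, b), 0)), 0), pair(b, g(pair(cons(b, b), 0), b))), pair(pair(0, 0), cons(b, 0))))   [R3 at 1.1.1.1]
2. cons(pair(cons(cons(b, b), pair(b, 0)), b), pair(cons(g(g(pair(cons(b, b), 0), pair(cons(b, b), 0)), 0), pair(b, g(pair(cons(b, b), 0), b))), pair(pair(0, 0), cons(b, 0))))  →  cons(pair(cons(cons(b, b), pair(b, 0)), b), pair(cons(g(pair(cons(b, b), 0), 0), pair(b, g(pair(cons(b, b), 0), b))), pair(pair(0, 0), cons(b, 0))))   [R3 at 2.1.1.1]
3. cons(pair(cons(cons(b, b), pair(b, 0)), b), pair(cons(g(pair(cons(b, b), 0), 0), pair(b, g(pair(cons(b, b), 0), b))), pair(pair(0, 0), cons(b, 0))))  →  cons(pair(cons(cons(b, b), pair(b, 0)), b), pair(cons(0, pair(b, g(pair(cons(b, b), 0), b))), pair(pair(0, 0), cons(b, 0))))   [R3 at 2.1.1]
4. cons(pair(cons(cons(b, b), pair(b, 0)), b), pair(cons(0, pair(b, g(pair(cons(b, b), 0), b))), pair(pair(0, 0), cons(b, 0))))  →  cons(pair(cons(cons(b, b), pair(b, 0)), b), pair(cons(0, pair(b, b)), pair(pair(0, 0), cons(b, 0))))   [R3 at 2.1.2.2]

cons(pair(cons(cons(b, b), pair(b, 0)), b), pair(cons(0, pair(b, b)), pair(pair(0, 0), cons(b, 0))))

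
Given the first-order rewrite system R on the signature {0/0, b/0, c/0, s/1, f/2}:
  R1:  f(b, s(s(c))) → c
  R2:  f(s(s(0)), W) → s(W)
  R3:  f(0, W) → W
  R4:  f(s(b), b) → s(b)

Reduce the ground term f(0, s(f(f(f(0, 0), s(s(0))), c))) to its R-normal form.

1. f(0, s(f(f(f(0, 0), s(s(0))), c)))  →  s(f(f(f(0, 0), s(s(0))), c))   [R3 at ε]
2. s(f(f(f(0, 0), s(s(0))), c))  →  s(f(f(0, s(s(0))), c))   [R3 at 1.1.1]
3. s(f(f(0, s(s(0))), c))  →  s(f(s(s(0)), c))   [R3 at 1.1]
4. s(f(s(s(0)), c))  →  s(s(c))   [R2 at 1]

s(s(c))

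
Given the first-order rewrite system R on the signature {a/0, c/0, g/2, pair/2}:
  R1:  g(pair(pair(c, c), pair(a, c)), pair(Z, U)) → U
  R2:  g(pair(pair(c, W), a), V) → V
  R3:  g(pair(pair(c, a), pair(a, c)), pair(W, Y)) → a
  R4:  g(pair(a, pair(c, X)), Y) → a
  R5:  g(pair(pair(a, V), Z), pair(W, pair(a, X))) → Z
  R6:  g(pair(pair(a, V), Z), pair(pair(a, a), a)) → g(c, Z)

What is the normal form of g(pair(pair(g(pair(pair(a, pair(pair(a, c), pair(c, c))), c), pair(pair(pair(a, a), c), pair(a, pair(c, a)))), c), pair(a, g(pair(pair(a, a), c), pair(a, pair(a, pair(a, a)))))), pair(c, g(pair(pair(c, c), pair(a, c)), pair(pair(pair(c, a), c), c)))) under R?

1. g(pair(pair(g(pair(pair(a, pair(pair(a, c), pair(c, c))), c), pair(pair(pair(a, a), c), pair(a, pair(c, a)))), c), pair(a, g(pair(pair(a, a), c), pair(a, pair(a, pair(a, a)))))), pair(c, g(pair(pair(c, c), pair(a, c)), pair(pair(pair(c, a), c), c))))  →  g(pair(pair(c, c), pair(a, g(pair(pair(a, a), c), pair(a, pair(a, pair(a, a)))))), pair(c, g(pair(pair(c, c), pair(a, c)), pair(pair(pair(c, a), c), c))))   [R5 at 1.1.1]
2. g(pair(pair(c, c), pair(a, g(pair(pair(a, a), c), pair(a, pair(a, pair(a, a)))))), pair(c, g(pair(pair(c, c), pair(a, c)), pair(pair(pair(c, a), c), c))))  →  g(pair(pair(c, c), pair(a, c)), pair(c, g(pair(pair(c, c), pair(a, c)), pair(pair(pair(c, a), c), c))))   [R5 at 1.2.2]
3. g(pair(pair(c, c), pair(a, c)), pair(c, g(pair(pair(c, c), pair(a, c)), pair(pair(pair(c, a), c), c))))  →  g(pair(pair(c, c), pair(a, c)), pair(pair(pair(c, a), c), c))   [R1 at ε]
4. g(pair(pair(c, c), pair(a, c)), pair(pair(pair(c, a), c), c))  →  c   [R1 at ε]

c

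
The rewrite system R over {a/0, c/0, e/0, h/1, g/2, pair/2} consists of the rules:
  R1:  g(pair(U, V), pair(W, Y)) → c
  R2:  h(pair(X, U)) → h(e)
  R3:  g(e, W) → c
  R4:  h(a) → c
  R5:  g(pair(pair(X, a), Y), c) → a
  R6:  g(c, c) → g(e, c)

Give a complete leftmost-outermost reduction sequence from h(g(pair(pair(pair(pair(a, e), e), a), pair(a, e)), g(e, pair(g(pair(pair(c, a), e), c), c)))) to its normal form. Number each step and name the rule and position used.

1. h(g(pair(pair(pair(pair(a, e), e), a), pair(a, e)), g(e, pair(g(pair(pair(c, a), e), c), c))))  →  h(g(pair(pair(pair(pair(a, e), e), a), pair(a, e)), c))   [R3 at 1.2]
2. h(g(pair(pair(pair(pair(a, e), e), a), pair(a, e)), c))  →  h(a)   [R5 at 1]
3. h(a)  →  c   [R4 at ε]

c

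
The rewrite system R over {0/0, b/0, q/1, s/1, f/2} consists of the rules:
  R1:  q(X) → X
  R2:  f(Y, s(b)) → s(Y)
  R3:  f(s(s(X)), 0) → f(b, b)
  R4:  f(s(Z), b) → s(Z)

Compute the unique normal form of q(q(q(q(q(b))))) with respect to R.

1. q(q(q(q(q(b)))))  →  q(q(q(q(b))))   [R1 at ε]
2. q(q(q(q(b))))  →  q(q(q(b)))   [R1 at ε]
3. q(q(q(b)))  →  q(q(b))   [R1 at ε]
4. q(q(b))  →  q(b)   [R1 at ε]
5. q(b)  →  b   [R1 at ε]

b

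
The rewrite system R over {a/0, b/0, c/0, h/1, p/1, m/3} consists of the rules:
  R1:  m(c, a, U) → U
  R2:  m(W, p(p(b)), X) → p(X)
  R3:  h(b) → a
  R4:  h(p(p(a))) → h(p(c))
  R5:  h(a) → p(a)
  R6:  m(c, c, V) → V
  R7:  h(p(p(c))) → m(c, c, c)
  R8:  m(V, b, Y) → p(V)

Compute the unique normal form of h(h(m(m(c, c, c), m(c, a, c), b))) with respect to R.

1. h(h(m(m(c, c, c), m(c, a, c), b)))  →  h(h(m(c, m(c, a, c), b)))   [R6 at 1.1.1]
2. h(h(m(c, m(c, a, c), b)))  →  h(h(m(c, c, b)))   [R1 at 1.1.2]
3. h(h(m(c, c, b)))  →  h(h(b))   [R6 at 1.1]
4. h(h(b))  →  h(a)   [R3 at 1]
5. h(a)  →  p(a)   [R5 at ε]

p(a)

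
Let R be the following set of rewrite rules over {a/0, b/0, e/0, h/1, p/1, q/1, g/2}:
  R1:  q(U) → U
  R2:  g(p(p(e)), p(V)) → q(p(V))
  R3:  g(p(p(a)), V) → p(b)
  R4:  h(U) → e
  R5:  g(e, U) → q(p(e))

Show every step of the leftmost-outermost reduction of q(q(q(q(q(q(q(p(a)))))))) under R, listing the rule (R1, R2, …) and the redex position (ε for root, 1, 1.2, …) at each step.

p(a)

1. q(q(q(q(q(q(q(p(a))))))))  →  q(q(q(q(q(q(p(a)))))))   [R1 at ε]
2. q(q(q(q(q(q(p(a)))))))  →  q(q(q(q(q(p(a))))))   [R1 at ε]
3. q(q(q(q(q(p(a))))))  →  q(q(q(q(p(a)))))   [R1 at ε]
4. q(q(q(q(p(a)))))  →  q(q(q(p(a))))   [R1 at ε]
5. q(q(q(p(a))))  →  q(q(p(a)))   [R1 at ε]
6. q(q(p(a)))  →  q(p(a))   [R1 at ε]
7. q(p(a))  →  p(a)   [R1 at ε]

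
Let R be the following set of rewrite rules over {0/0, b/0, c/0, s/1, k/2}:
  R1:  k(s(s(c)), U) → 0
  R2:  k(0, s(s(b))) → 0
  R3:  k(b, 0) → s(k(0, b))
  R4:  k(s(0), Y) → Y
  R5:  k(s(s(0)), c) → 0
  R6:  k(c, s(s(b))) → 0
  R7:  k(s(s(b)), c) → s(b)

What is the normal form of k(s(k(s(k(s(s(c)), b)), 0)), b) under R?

1. k(s(k(s(k(s(s(c)), b)), 0)), b)  →  k(s(k(s(0), 0)), b)   [R1 at 1.1.1.1]
2. k(s(k(s(0), 0)), b)  →  k(s(0), b)   [R4 at 1.1]
3. k(s(0), b)  →  b   [R4 at ε]

b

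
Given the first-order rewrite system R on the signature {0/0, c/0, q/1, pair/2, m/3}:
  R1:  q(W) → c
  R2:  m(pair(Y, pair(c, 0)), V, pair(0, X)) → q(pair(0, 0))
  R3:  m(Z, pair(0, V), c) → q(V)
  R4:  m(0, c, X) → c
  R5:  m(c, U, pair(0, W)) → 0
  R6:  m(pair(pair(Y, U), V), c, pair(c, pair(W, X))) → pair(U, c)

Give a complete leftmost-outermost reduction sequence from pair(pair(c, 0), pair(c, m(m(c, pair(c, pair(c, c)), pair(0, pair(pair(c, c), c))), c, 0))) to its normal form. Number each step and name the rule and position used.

1. pair(pair(c, 0), pair(c, m(m(c, pair(c, pair(c, c)), pair(0, pair(pair(c, c), c))), c, 0)))  →  pair(pair(c, 0), pair(c, m(0, c, 0)))   [R5 at 2.2.1]
2. pair(pair(c, 0), pair(c, m(0, c, 0)))  →  pair(pair(c, 0), pair(c, c))   [R4 at 2.2]

pair(pair(c, 0), pair(c, c))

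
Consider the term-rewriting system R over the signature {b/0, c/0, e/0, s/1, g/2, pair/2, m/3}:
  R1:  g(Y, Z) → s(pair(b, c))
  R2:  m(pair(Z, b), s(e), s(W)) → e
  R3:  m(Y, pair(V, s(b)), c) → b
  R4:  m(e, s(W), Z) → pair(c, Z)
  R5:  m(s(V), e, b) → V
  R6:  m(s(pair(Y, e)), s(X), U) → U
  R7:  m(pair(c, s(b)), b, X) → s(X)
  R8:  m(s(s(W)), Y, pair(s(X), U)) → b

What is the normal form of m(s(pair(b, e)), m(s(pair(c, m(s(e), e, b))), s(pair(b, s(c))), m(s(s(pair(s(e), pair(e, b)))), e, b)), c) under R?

c

1. m(s(pair(b, e)), m(s(pair(c, m(s(e), e, b))), s(pair(b, s(c))), m(s(s(pair(s(e), pair(e, b)))), e, b)), c)  →  m(s(pair(b, e)), m(s(pair(c, e)), s(pair(b, s(c))), m(s(s(pair(s(e), pair(e, b)))), e, b)), c)   [R5 at 2.1.1.2]
2. m(s(pair(b, e)), m(s(pair(c, e)), s(pair(b, s(c))), m(s(s(pair(s(e), pair(e, b)))), e, b)), c)  →  m(s(pair(b, e)), m(s(s(pair(s(e), pair(e, b)))), e, b), c)   [R6 at 2]
3. m(s(pair(b, e)), m(s(s(pair(s(e), pair(e, b)))), e, b), c)  →  m(s(pair(b, e)), s(pair(s(e), pair(e, b))), c)   [R5 at 2]
4. m(s(pair(b, e)), s(pair(s(e), pair(e, b))), c)  →  c   [R6 at ε]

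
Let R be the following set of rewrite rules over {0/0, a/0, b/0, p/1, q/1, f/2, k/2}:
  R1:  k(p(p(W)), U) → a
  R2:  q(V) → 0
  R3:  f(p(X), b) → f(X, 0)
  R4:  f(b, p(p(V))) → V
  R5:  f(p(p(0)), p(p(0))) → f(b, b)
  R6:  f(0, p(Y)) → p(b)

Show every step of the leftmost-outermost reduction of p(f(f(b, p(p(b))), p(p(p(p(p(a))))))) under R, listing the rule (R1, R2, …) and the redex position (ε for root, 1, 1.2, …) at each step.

1. p(f(f(b, p(p(b))), p(p(p(p(p(a)))))))  →  p(f(b, p(p(p(p(p(a)))))))   [R4 at 1.1]
2. p(f(b, p(p(p(p(p(a)))))))  →  p(p(p(p(a))))   [R4 at 1]

p(p(p(p(a))))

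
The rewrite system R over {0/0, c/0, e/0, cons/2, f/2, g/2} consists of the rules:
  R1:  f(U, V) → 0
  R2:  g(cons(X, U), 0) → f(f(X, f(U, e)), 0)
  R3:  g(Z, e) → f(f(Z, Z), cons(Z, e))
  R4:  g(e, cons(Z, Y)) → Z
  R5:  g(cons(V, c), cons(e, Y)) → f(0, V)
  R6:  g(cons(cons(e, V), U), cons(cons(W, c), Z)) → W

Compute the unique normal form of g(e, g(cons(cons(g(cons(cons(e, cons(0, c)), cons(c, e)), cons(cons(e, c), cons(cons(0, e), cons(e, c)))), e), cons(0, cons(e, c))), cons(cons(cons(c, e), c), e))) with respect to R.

c

1. g(e, g(cons(cons(g(cons(cons(e, cons(0, c)), cons(c, e)), cons(cons(e, c), cons(cons(0, e), cons(e, c)))), e), cons(0, cons(e, c))), cons(cons(cons(c, e), c), e)))  →  g(e, g(cons(cons(e, e), cons(0, cons(e, c))), cons(cons(cons(c, e), c), e)))   [R6 at 2.1.1.1]
2. g(e, g(cons(cons(e, e), cons(0, cons(e, c))), cons(cons(cons(c, e), c), e)))  →  g(e, cons(c, e))   [R6 at 2]
3. g(e, cons(c, e))  →  c   [R4 at ε]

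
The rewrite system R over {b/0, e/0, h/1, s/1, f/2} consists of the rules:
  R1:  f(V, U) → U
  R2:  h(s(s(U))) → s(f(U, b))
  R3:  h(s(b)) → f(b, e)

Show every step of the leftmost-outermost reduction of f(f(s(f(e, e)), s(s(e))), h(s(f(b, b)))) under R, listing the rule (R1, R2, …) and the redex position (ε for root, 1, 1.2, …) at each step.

e

1. f(f(s(f(e, e)), s(s(e))), h(s(f(b, b))))  →  h(s(f(b, b)))   [R1 at ε]
2. h(s(f(b, b)))  →  h(s(b))   [R1 at 1.1]
3. h(s(b))  →  f(b, e)   [R3 at ε]
4. f(b, e)  →  e   [R1 at ε]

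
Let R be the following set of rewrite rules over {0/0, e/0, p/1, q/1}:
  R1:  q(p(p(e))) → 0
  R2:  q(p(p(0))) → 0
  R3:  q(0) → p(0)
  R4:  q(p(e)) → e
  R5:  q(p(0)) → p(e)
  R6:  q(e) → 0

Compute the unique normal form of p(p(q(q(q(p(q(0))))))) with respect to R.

p(p(p(e)))

1. p(p(q(q(q(p(q(0)))))))  →  p(p(q(q(q(p(p(0)))))))   [R3 at 1.1.1.1.1.1]
2. p(p(q(q(q(p(p(0)))))))  →  p(p(q(q(0))))   [R2 at 1.1.1.1]
3. p(p(q(q(0))))  →  p(p(q(p(0))))   [R3 at 1.1.1]
4. p(p(q(p(0))))  →  p(p(p(e)))   [R5 at 1.1]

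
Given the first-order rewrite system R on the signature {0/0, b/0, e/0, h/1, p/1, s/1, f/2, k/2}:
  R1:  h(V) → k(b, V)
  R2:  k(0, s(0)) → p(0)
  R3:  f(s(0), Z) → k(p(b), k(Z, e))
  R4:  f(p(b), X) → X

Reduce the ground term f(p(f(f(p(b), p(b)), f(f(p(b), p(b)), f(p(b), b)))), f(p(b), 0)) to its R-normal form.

0

1. f(p(f(f(p(b), p(b)), f(f(p(b), p(b)), f(p(b), b)))), f(p(b), 0))  →  f(p(f(p(b), f(f(p(b), p(b)), f(p(b), b)))), f(p(b), 0))   [R4 at 1.1.1]
2. f(p(f(p(b), f(f(p(b), p(b)), f(p(b), b)))), f(p(b), 0))  →  f(p(f(f(p(b), p(b)), f(p(b), b))), f(p(b), 0))   [R4 at 1.1]
3. f(p(f(f(p(b), p(b)), f(p(b), b))), f(p(b), 0))  →  f(p(f(p(b), f(p(b), b))), f(p(b), 0))   [R4 at 1.1.1]
4. f(p(f(p(b), f(p(b), b))), f(p(b), 0))  →  f(p(f(p(b), b)), f(p(b), 0))   [R4 at 1.1]
5. f(p(f(p(b), b)), f(p(b), 0))  →  f(p(b), f(p(b), 0))   [R4 at 1.1]
6. f(p(b), f(p(b), 0))  →  f(p(b), 0)   [R4 at ε]
7. f(p(b), 0)  →  0   [R4 at ε]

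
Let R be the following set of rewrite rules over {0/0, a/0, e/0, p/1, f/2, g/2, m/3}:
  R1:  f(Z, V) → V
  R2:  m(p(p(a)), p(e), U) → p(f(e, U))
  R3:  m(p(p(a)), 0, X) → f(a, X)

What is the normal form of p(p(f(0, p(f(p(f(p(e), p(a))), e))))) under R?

p(p(p(e)))

1. p(p(f(0, p(f(p(f(p(e), p(a))), e)))))  →  p(p(p(f(p(f(p(e), p(a))), e))))   [R1 at 1.1]
2. p(p(p(f(p(f(p(e), p(a))), e))))  →  p(p(p(e)))   [R1 at 1.1.1]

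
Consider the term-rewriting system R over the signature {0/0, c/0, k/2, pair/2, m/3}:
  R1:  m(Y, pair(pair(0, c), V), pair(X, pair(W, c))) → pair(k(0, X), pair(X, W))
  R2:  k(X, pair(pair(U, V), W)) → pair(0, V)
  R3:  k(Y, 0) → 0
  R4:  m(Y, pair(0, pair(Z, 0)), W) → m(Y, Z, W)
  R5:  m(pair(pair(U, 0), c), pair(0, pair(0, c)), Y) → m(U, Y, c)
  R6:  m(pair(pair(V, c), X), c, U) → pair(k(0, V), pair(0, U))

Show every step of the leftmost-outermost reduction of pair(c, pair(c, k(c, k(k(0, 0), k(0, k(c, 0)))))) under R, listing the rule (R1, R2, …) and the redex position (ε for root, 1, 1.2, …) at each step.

pair(c, pair(c, 0))

1. pair(c, pair(c, k(c, k(k(0, 0), k(0, k(c, 0))))))  →  pair(c, pair(c, k(c, k(0, k(0, k(c, 0))))))   [R3 at 2.2.2.1]
2. pair(c, pair(c, k(c, k(0, k(0, k(c, 0))))))  →  pair(c, pair(c, k(c, k(0, k(0, 0)))))   [R3 at 2.2.2.2.2]
3. pair(c, pair(c, k(c, k(0, k(0, 0)))))  →  pair(c, pair(c, k(c, k(0, 0))))   [R3 at 2.2.2.2]
4. pair(c, pair(c, k(c, k(0, 0))))  →  pair(c, pair(c, k(c, 0)))   [R3 at 2.2.2]
5. pair(c, pair(c, k(c, 0)))  →  pair(c, pair(c, 0))   [R3 at 2.2]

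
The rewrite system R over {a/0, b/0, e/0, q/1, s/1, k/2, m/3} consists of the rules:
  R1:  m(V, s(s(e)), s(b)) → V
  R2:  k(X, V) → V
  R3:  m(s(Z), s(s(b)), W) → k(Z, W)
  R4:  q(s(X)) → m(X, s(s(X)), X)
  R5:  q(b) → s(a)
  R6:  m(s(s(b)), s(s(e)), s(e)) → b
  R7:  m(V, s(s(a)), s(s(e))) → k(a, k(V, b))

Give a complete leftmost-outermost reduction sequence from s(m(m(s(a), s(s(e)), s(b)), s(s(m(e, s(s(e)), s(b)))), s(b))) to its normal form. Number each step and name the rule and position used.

s(s(a))

1. s(m(m(s(a), s(s(e)), s(b)), s(s(m(e, s(s(e)), s(b)))), s(b)))  →  s(m(s(a), s(s(m(e, s(s(e)), s(b)))), s(b)))   [R1 at 1.1]
2. s(m(s(a), s(s(m(e, s(s(e)), s(b)))), s(b)))  →  s(m(s(a), s(s(e)), s(b)))   [R1 at 1.2.1.1]
3. s(m(s(a), s(s(e)), s(b)))  →  s(s(a))   [R1 at 1]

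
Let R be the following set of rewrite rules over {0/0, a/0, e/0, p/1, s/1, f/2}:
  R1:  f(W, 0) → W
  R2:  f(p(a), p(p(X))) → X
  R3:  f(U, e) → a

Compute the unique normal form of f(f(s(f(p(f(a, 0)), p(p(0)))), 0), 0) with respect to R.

s(0)

1. f(f(s(f(p(f(a, 0)), p(p(0)))), 0), 0)  →  f(s(f(p(f(a, 0)), p(p(0)))), 0)   [R1 at ε]
2. f(s(f(p(f(a, 0)), p(p(0)))), 0)  →  s(f(p(f(a, 0)), p(p(0))))   [R1 at ε]
3. s(f(p(f(a, 0)), p(p(0))))  →  s(f(p(a), p(p(0))))   [R1 at 1.1.1]
4. s(f(p(a), p(p(0))))  →  s(0)   [R2 at 1]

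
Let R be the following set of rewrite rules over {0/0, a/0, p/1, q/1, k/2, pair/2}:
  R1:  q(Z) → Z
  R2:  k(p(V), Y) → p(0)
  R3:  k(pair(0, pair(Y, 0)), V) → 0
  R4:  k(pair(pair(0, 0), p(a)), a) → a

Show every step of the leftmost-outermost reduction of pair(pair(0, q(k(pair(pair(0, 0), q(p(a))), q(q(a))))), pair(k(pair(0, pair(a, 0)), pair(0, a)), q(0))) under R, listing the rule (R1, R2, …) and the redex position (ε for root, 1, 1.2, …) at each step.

1. pair(pair(0, q(k(pair(pair(0, 0), q(p(a))), q(q(a))))), pair(k(pair(0, pair(a, 0)), pair(0, a)), q(0)))  →  pair(pair(0, k(pair(pair(0, 0), q(p(a))), q(q(a)))), pair(k(pair(0, pair(a, 0)), pair(0, a)), q(0)))   [R1 at 1.2]
2. pair(pair(0, k(pair(pair(0, 0), q(p(a))), q(q(a)))), pair(k(pair(0, pair(a, 0)), pair(0, a)), q(0)))  →  pair(pair(0, k(pair(pair(0, 0), p(a)), q(q(a)))), pair(k(pair(0, pair(a, 0)), pair(0, a)), q(0)))   [R1 at 1.2.1.2]
3. pair(pair(0, k(pair(pair(0, 0), p(a)), q(q(a)))), pair(k(pair(0, pair(a, 0)), pair(0, a)), q(0)))  →  pair(pair(0, k(pair(pair(0, 0), p(a)), q(a))), pair(k(pair(0, pair(a, 0)), pair(0, a)), q(0)))   [R1 at 1.2.2]
4. pair(pair(0, k(pair(pair(0, 0), p(a)), q(a))), pair(k(pair(0, pair(a, 0)), pair(0, a)), q(0)))  →  pair(pair(0, k(pair(pair(0, 0), p(a)), a)), pair(k(pair(0, pair(a, 0)), pair(0, a)), q(0)))   [R1 at 1.2.2]
5. pair(pair(0, k(pair(pair(0, 0), p(a)), a)), pair(k(pair(0, pair(a, 0)), pair(0, a)), q(0)))  →  pair(pair(0, a), pair(k(pair(0, pair(a, 0)), pair(0, a)), q(0)))   [R4 at 1.2]
6. pair(pair(0, a), pair(k(pair(0, pair(a, 0)), pair(0, a)), q(0)))  →  pair(pair(0, a), pair(0, q(0)))   [R3 at 2.1]
7. pair(pair(0, a), pair(0, q(0)))  →  pair(pair(0, a), pair(0, 0))   [R1 at 2.2]

pair(pair(0, a), pair(0, 0))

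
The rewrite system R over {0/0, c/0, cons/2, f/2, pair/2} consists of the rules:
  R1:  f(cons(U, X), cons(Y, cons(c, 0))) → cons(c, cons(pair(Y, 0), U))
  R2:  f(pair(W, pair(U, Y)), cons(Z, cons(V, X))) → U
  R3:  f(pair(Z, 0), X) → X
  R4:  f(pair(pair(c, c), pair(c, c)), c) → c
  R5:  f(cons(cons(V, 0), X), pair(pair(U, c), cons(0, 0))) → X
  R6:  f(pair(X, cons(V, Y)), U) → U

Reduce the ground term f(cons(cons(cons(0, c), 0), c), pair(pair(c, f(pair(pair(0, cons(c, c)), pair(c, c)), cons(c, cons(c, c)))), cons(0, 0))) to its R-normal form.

c

1. f(cons(cons(cons(0, c), 0), c), pair(pair(c, f(pair(pair(0, cons(c, c)), pair(c, c)), cons(c, cons(c, c)))), cons(0, 0)))  →  f(cons(cons(cons(0, c), 0), c), pair(pair(c, c), cons(0, 0)))   [R2 at 2.1.2]
2. f(cons(cons(cons(0, c), 0), c), pair(pair(c, c), cons(0, 0)))  →  c   [R5 at ε]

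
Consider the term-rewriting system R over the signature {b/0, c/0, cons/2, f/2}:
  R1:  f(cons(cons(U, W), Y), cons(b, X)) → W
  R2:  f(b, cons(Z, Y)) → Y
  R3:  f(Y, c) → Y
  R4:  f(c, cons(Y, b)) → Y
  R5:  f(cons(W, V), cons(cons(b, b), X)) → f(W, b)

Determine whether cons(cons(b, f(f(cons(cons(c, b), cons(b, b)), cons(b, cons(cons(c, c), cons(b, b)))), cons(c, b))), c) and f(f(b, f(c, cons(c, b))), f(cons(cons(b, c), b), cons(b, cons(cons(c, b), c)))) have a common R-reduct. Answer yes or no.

no — NF(t₁) = cons(cons(b, b), c), NF(t₂) = b

Reduce t₁ = cons(cons(b, f(f(cons(cons(c, b), cons(b, b)), cons(b, cons(cons(c, c), cons(b, b)))), cons(c, b))), c):
1. cons(cons(b, f(f(cons(cons(c, b), cons(b, b)), cons(b, cons(cons(c, c), cons(b, b)))), cons(c, b))), c)  →  cons(cons(b, f(b, cons(c, b))), c)   [R1 at 1.2.1]
2. cons(cons(b, f(b, cons(c, b))), c)  →  cons(cons(b, b), c)   [R2 at 1.2]

Reduce t₂ = f(f(b, f(c, cons(c, b))), f(cons(cons(b, c), b), cons(b, cons(cons(c, b), c)))):
1. f(f(b, f(c, cons(c, b))), f(cons(cons(b, c), b), cons(b, cons(cons(c, b), c))))  →  f(f(b, c), f(cons(cons(b, c), b), cons(b, cons(cons(c, b), c))))   [R4 at 1.2]
2. f(f(b, c), f(cons(cons(b, c), b), cons(b, cons(cons(c, b), c))))  →  f(b, f(cons(cons(b, c), b), cons(b, cons(cons(c, b), c))))   [R3 at 1]
3. f(b, f(cons(cons(b, c), b), cons(b, cons(cons(c, b), c))))  →  f(b, c)   [R1 at 2]
4. f(b, c)  →  b   [R3 at ε]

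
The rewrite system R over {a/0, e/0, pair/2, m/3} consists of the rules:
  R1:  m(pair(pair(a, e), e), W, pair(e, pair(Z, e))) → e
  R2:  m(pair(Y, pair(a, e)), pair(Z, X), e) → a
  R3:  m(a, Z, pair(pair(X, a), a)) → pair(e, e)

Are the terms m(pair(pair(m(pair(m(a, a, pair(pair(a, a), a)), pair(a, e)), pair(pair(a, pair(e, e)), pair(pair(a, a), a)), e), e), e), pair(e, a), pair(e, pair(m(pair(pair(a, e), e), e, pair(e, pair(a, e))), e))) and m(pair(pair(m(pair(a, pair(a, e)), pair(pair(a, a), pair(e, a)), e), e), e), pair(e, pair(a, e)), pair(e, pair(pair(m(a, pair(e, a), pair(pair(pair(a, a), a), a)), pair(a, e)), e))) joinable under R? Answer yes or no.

yes — NF(t₁) = e, NF(t₂) = e

Reduce t₁ = m(pair(pair(m(pair(m(a, a, pair(pair(a, a), a)), pair(a, e)), pair(pair(a, pair(e, e)), pair(pair(a, a), a)), e), e), e), pair(e, a), pair(e, pair(m(pair(pair(a, e), e), e, pair(e, pair(a, e))), e))):
1. m(pair(pair(m(pair(m(a, a, pair(pair(a, a), a)), pair(a, e)), pair(pair(a, pair(e, e)), pair(pair(a, a), a)), e), e), e), pair(e, a), pair(e, pair(m(pair(pair(a, e), e), e, pair(e, pair(a, e))), e)))  →  m(pair(pair(a, e), e), pair(e, a), pair(e, pair(m(pair(pair(a, e), e), e, pair(e, pair(a, e))), e)))   [R2 at 1.1.1]
2. m(pair(pair(a, e), e), pair(e, a), pair(e, pair(m(pair(pair(a, e), e), e, pair(e, pair(a, e))), e)))  →  e   [R1 at ε]

Reduce t₂ = m(pair(pair(m(pair(a, pair(a, e)), pair(pair(a, a), pair(e, a)), e), e), e), pair(e, pair(a, e)), pair(e, pair(pair(m(a, pair(e, a), pair(pair(pair(a, a), a), a)), pair(a, e)), e))):
1. m(pair(pair(m(pair(a, pair(a, e)), pair(pair(a, a), pair(e, a)), e), e), e), pair(e, pair(a, e)), pair(e, pair(pair(m(a, pair(e, a), pair(pair(pair(a, a), a), a)), pair(a, e)), e)))  →  m(pair(pair(a, e), e), pair(e, pair(a, e)), pair(e, pair(pair(m(a, pair(e, a), pair(pair(pair(a, a), a), a)), pair(a, e)), e)))   [R2 at 1.1.1]
2. m(pair(pair(a, e), e), pair(e, pair(a, e)), pair(e, pair(pair(m(a, pair(e, a), pair(pair(pair(a, a), a), a)), pair(a, e)), e)))  →  e   [R1 at ε]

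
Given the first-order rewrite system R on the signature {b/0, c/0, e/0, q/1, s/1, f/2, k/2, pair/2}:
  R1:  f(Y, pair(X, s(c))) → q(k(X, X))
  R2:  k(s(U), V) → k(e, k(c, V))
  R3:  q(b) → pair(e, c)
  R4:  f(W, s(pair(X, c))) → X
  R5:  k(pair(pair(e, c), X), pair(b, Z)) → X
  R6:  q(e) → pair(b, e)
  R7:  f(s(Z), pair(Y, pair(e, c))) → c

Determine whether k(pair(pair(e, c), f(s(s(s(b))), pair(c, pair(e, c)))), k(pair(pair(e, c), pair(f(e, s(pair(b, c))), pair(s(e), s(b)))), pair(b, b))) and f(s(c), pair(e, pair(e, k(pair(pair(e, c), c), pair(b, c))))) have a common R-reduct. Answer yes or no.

Reduce t₁ = k(pair(pair(e, c), f(s(s(s(b))), pair(c, pair(e, c)))), k(pair(pair(e, c), pair(f(e, s(pair(b, c))), pair(s(e), s(b)))), pair(b, b))):
1. k(pair(pair(e, c), f(s(s(s(b))), pair(c, pair(e, c)))), k(pair(pair(e, c), pair(f(e, s(pair(b, c))), pair(s(e), s(b)))), pair(b, b)))  →  k(pair(pair(e, c), c), k(pair(pair(e, c), pair(f(e, s(pair(b, c))), pair(s(e), s(b)))), pair(b, b)))   [R7 at 1.2]
2. k(pair(pair(e, c), c), k(pair(pair(e, c), pair(f(e, s(pair(b, c))), pair(s(e), s(b)))), pair(b, b)))  →  k(pair(pair(e, c), c), pair(f(e, s(pair(b, c))), pair(s(e), s(b))))   [R5 at 2]
3. k(pair(pair(e, c), c), pair(f(e, s(pair(b, c))), pair(s(e), s(b))))  →  k(pair(pair(e, c), c), pair(b, pair(s(e), s(b))))   [R4 at 2.1]
4. k(pair(pair(e, c), c), pair(b, pair(s(e), s(b))))  →  c   [R5 at ε]

Reduce t₂ = f(s(c), pair(e, pair(e, k(pair(pair(e, c), c), pair(b, c))))):
1. f(s(c), pair(e, pair(e, k(pair(pair(e, c), c), pair(b, c)))))  →  f(s(c), pair(e, pair(e, c)))   [R5 at 2.2.2]
2. f(s(c), pair(e, pair(e, c)))  →  c   [R7 at ε]

yes — NF(t₁) = c, NF(t₂) = c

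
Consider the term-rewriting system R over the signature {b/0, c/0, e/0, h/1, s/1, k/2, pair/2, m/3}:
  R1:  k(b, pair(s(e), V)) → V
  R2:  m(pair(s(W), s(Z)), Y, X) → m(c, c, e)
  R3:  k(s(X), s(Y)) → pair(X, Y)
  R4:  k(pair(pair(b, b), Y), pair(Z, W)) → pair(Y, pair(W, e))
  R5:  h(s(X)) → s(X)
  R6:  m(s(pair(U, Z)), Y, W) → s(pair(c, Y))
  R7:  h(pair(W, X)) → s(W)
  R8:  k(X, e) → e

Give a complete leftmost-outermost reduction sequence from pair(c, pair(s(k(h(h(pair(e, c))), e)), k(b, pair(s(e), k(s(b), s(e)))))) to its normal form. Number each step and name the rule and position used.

1. pair(c, pair(s(k(h(h(pair(e, c))), e)), k(b, pair(s(e), k(s(b), s(e))))))  →  pair(c, pair(s(e), k(b, pair(s(e), k(s(b), s(e))))))   [R8 at 2.1.1]
2. pair(c, pair(s(e), k(b, pair(s(e), k(s(b), s(e))))))  →  pair(c, pair(s(e), k(s(b), s(e))))   [R1 at 2.2]
3. pair(c, pair(s(e), k(s(b), s(e))))  →  pair(c, pair(s(e), pair(b, e)))   [R3 at 2.2]

pair(c, pair(s(e), pair(b, e)))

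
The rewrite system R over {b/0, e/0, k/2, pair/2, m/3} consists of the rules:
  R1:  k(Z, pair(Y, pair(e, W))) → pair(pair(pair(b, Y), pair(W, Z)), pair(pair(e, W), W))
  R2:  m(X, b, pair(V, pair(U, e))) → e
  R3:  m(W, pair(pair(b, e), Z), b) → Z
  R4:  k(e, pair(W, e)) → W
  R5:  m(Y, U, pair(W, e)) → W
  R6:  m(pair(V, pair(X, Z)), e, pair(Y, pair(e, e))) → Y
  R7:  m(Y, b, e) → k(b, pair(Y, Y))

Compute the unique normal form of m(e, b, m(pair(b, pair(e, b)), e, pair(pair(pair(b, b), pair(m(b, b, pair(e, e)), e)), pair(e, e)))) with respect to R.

1. m(e, b, m(pair(b, pair(e, b)), e, pair(pair(pair(b, b), pair(m(b, b, pair(e, e)), e)), pair(e, e))))  →  m(e, b, pair(pair(b, b), pair(m(b, b, pair(e, e)), e)))   [R6 at 3]
2. m(e, b, pair(pair(b, b), pair(m(b, b, pair(e, e)), e)))  →  e   [R2 at ε]

e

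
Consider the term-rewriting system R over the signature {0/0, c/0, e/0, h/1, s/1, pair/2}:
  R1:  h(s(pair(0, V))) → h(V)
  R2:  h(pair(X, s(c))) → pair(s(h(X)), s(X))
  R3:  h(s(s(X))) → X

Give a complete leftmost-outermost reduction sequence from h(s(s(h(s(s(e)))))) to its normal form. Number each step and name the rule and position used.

e

1. h(s(s(h(s(s(e))))))  →  h(s(s(e)))   [R3 at ε]
2. h(s(s(e)))  →  e   [R3 at ε]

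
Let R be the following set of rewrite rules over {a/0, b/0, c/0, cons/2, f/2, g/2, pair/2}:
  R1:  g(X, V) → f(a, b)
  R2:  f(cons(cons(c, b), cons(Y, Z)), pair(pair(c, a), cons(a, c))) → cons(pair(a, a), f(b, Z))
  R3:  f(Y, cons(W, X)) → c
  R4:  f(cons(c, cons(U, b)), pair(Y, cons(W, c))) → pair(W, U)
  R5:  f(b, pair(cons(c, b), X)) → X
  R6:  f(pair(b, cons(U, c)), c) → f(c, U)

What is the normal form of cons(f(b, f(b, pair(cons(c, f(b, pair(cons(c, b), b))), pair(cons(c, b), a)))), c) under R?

cons(a, c)

1. cons(f(b, f(b, pair(cons(c, f(b, pair(cons(c, b), b))), pair(cons(c, b), a)))), c)  →  cons(f(b, f(b, pair(cons(c, b), pair(cons(c, b), a)))), c)   [R5 at 1.2.2.1.2]
2. cons(f(b, f(b, pair(cons(c, b), pair(cons(c, b), a)))), c)  →  cons(f(b, pair(cons(c, b), a)), c)   [R5 at 1.2]
3. cons(f(b, pair(cons(c, b), a)), c)  →  cons(a, c)   [R5 at 1]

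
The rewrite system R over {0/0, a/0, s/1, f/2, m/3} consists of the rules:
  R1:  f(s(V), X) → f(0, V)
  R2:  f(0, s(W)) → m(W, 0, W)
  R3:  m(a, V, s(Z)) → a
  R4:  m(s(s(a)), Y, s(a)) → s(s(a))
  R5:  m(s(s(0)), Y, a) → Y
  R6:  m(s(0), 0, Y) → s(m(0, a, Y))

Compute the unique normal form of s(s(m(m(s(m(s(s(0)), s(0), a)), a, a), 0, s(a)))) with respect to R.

1. s(s(m(m(s(m(s(s(0)), s(0), a)), a, a), 0, s(a))))  →  s(s(m(m(s(s(0)), a, a), 0, s(a))))   [R5 at 1.1.1.1.1]
2. s(s(m(m(s(s(0)), a, a), 0, s(a))))  →  s(s(m(a, 0, s(a))))   [R5 at 1.1.1]
3. s(s(m(a, 0, s(a))))  →  s(s(a))   [R3 at 1.1]

s(s(a))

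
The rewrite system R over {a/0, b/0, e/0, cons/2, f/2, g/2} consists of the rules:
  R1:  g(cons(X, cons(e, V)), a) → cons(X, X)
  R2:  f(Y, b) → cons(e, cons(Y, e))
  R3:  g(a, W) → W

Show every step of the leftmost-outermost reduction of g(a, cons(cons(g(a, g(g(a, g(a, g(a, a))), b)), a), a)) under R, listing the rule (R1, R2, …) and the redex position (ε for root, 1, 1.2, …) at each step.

cons(cons(b, a), a)

1. g(a, cons(cons(g(a, g(g(a, g(a, g(a, a))), b)), a), a))  →  cons(cons(g(a, g(g(a, g(a, g(a, a))), b)), a), a)   [R3 at ε]
2. cons(cons(g(a, g(g(a, g(a, g(a, a))), b)), a), a)  →  cons(cons(g(g(a, g(a, g(a, a))), b), a), a)   [R3 at 1.1]
3. cons(cons(g(g(a, g(a, g(a, a))), b), a), a)  →  cons(cons(g(g(a, g(a, a)), b), a), a)   [R3 at 1.1.1]
4. cons(cons(g(g(a, g(a, a)), b), a), a)  →  cons(cons(g(g(a, a), b), a), a)   [R3 at 1.1.1]
5. cons(cons(g(g(a, a), b), a), a)  →  cons(cons(g(a, b), a), a)   [R3 at 1.1.1]
6. cons(cons(g(a, b), a), a)  →  cons(cons(b, a), a)   [R3 at 1.1]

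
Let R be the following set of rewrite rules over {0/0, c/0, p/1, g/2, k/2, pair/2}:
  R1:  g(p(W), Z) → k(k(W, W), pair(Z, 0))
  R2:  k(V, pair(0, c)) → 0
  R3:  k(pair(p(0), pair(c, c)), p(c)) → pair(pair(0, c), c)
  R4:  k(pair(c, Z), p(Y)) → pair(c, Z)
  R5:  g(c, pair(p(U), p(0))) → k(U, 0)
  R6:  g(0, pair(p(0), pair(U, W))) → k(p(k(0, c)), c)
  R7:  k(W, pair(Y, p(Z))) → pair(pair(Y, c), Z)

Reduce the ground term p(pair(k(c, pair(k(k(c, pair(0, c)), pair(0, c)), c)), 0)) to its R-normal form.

1. p(pair(k(c, pair(k(k(c, pair(0, c)), pair(0, c)), c)), 0))  →  p(pair(k(c, pair(0, c)), 0))   [R2 at 1.1.2.1]
2. p(pair(k(c, pair(0, c)), 0))  →  p(pair(0, 0))   [R2 at 1.1]

p(pair(0, 0))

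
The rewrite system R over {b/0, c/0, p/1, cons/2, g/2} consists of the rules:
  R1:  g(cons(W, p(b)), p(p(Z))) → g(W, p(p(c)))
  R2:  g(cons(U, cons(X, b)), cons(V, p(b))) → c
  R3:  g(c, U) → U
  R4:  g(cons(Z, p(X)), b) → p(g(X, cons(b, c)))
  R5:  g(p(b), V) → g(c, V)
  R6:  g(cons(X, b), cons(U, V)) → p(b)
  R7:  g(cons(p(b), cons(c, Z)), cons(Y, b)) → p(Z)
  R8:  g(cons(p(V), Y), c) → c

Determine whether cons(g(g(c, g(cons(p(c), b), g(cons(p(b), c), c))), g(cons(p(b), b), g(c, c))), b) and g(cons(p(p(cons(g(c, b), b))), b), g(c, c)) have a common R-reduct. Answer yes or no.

Reduce t₁ = cons(g(g(c, g(cons(p(c), b), g(cons(p(b), c), c))), g(cons(p(b), b), g(c, c))), b):
1. cons(g(g(c, g(cons(p(c), b), g(cons(p(b), c), c))), g(cons(p(b), b), g(c, c))), b)  →  cons(g(g(cons(p(c), b), g(cons(p(b), c), c)), g(cons(p(b), b), g(c, c))), b)   [R3 at 1.1]
2. cons(g(g(cons(p(c), b), g(cons(p(b), c), c)), g(cons(p(b), b), g(c, c))), b)  →  cons(g(g(cons(p(c), b), c), g(cons(p(b), b), g(c, c))), b)   [R8 at 1.1.2]
3. cons(g(g(cons(p(c), b), c), g(cons(p(b), b), g(c, c))), b)  →  cons(g(c, g(cons(p(b), b), g(c, c))), b)   [R8 at 1.1]
4. cons(g(c, g(cons(p(b), b), g(c, c))), b)  →  cons(g(cons(p(b), b), g(c, c)), b)   [R3 at 1]
5. cons(g(cons(p(b), b), g(c, c)), b)  →  cons(g(cons(p(b), b), c), b)   [R3 at 1.2]
6. cons(g(cons(p(b), b), c), b)  →  cons(c, b)   [R8 at 1]

Reduce t₂ = g(cons(p(p(cons(g(c, b), b))), b), g(c, c)):
1. g(cons(p(p(cons(g(c, b), b))), b), g(c, c))  →  g(cons(p(p(cons(b, b))), b), g(c, c))   [R3 at 1.1.1.1.1]
2. g(cons(p(p(cons(b, b))), b), g(c, c))  →  g(cons(p(p(cons(b, b))), b), c)   [R3 at 2]
3. g(cons(p(p(cons(b, b))), b), c)  →  c   [R8 at ε]

no — NF(t₁) = cons(c, b), NF(t₂) = c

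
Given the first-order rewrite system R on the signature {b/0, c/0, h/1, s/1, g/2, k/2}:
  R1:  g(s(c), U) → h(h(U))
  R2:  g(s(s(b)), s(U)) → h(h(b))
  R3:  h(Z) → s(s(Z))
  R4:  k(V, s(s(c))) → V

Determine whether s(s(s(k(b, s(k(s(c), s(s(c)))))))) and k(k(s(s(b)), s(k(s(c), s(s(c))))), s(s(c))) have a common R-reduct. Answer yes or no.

Reduce t₁ = s(s(s(k(b, s(k(s(c), s(s(c)))))))):
1. s(s(s(k(b, s(k(s(c), s(s(c))))))))  →  s(s(s(k(b, s(s(c))))))   [R4 at 1.1.1.2.1]
2. s(s(s(k(b, s(s(c))))))  →  s(s(s(b)))   [R4 at 1.1.1]

Reduce t₂ = k(k(s(s(b)), s(k(s(c), s(s(c))))), s(s(c))):
1. k(k(s(s(b)), s(k(s(c), s(s(c))))), s(s(c)))  →  k(s(s(b)), s(k(s(c), s(s(c)))))   [R4 at ε]
2. k(s(s(b)), s(k(s(c), s(s(c)))))  →  k(s(s(b)), s(s(c)))   [R4 at 2.1]
3. k(s(s(b)), s(s(c)))  →  s(s(b))   [R4 at ε]

no — NF(t₁) = s(s(s(b))), NF(t₂) = s(s(b))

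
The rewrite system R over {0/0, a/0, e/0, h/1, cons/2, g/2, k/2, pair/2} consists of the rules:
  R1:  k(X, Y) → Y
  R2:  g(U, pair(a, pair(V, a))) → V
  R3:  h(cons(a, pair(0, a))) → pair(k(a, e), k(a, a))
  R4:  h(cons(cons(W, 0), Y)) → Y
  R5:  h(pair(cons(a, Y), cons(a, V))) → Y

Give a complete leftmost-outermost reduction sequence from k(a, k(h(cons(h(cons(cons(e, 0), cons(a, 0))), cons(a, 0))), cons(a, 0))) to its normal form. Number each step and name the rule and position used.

cons(a, 0)

1. k(a, k(h(cons(h(cons(cons(e, 0), cons(a, 0))), cons(a, 0))), cons(a, 0)))  →  k(h(cons(h(cons(cons(e, 0), cons(a, 0))), cons(a, 0))), cons(a, 0))   [R1 at ε]
2. k(h(cons(h(cons(cons(e, 0), cons(a, 0))), cons(a, 0))), cons(a, 0))  →  cons(a, 0)   [R1 at ε]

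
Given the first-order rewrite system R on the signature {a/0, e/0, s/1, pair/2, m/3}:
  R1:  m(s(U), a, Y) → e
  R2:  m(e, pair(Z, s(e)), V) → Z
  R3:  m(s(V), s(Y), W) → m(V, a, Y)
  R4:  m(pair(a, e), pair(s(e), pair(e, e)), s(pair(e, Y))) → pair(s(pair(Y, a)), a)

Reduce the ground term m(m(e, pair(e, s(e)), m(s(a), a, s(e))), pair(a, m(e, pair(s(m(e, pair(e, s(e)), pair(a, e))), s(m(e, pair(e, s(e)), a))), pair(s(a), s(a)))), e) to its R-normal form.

a

1. m(m(e, pair(e, s(e)), m(s(a), a, s(e))), pair(a, m(e, pair(s(m(e, pair(e, s(e)), pair(a, e))), s(m(e, pair(e, s(e)), a))), pair(s(a), s(a)))), e)  →  m(e, pair(a, m(e, pair(s(m(e, pair(e, s(e)), pair(a, e))), s(m(e, pair(e, s(e)), a))), pair(s(a), s(a)))), e)   [R2 at 1]
2. m(e, pair(a, m(e, pair(s(m(e, pair(e, s(e)), pair(a, e))), s(m(e, pair(e, s(e)), a))), pair(s(a), s(a)))), e)  →  m(e, pair(a, m(e, pair(s(e), s(m(e, pair(e, s(e)), a))), pair(s(a), s(a)))), e)   [R2 at 2.2.2.1.1]
3. m(e, pair(a, m(e, pair(s(e), s(m(e, pair(e, s(e)), a))), pair(s(a), s(a)))), e)  →  m(e, pair(a, m(e, pair(s(e), s(e)), pair(s(a), s(a)))), e)   [R2 at 2.2.2.2.1]
4. m(e, pair(a, m(e, pair(s(e), s(e)), pair(s(a), s(a)))), e)  →  m(e, pair(a, s(e)), e)   [R2 at 2.2]
5. m(e, pair(a, s(e)), e)  →  a   [R2 at ε]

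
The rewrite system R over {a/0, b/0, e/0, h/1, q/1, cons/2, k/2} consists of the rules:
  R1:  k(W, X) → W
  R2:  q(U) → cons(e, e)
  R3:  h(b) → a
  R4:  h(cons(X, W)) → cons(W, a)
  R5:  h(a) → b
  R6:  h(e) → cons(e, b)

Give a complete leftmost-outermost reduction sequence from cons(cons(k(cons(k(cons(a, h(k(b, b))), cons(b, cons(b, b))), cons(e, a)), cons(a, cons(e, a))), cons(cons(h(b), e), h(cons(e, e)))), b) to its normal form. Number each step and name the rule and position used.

1. cons(cons(k(cons(k(cons(a, h(k(b, b))), cons(b, cons(b, b))), cons(e, a)), cons(a, cons(e, a))), cons(cons(h(b), e), h(cons(e, e)))), b)  →  cons(cons(cons(k(cons(a, h(k(b, b))), cons(b, cons(b, b))), cons(e, a)), cons(cons(h(b), e), h(cons(e, e)))), b)   [R1 at 1.1]
2. cons(cons(cons(k(cons(a, h(k(b, b))), cons(b, cons(b, b))), cons(e, a)), cons(cons(h(b), e), h(cons(e, e)))), b)  →  cons(cons(cons(cons(a, h(k(b, b))), cons(e, a)), cons(cons(h(b), e), h(cons(e, e)))), b)   [R1 at 1.1.1]
3. cons(cons(cons(cons(a, h(k(b, b))), cons(e, a)), cons(cons(h(b), e), h(cons(e, e)))), b)  →  cons(cons(cons(cons(a, h(b)), cons(e, a)), cons(cons(h(b), e), h(cons(e, e)))), b)   [R1 at 1.1.1.2.1]
4. cons(cons(cons(cons(a, h(b)), cons(e, a)), cons(cons(h(b), e), h(cons(e, e)))), b)  →  cons(cons(cons(cons(a, a), cons(e, a)), cons(cons(h(b), e), h(cons(e, e)))), b)   [R3 at 1.1.1.2]
5. cons(cons(cons(cons(a, a), cons(e, a)), cons(cons(h(b), e), h(cons(e, e)))), b)  →  cons(cons(cons(cons(a, a), cons(e, a)), cons(cons(a, e), h(cons(e, e)))), b)   [R3 at 1.2.1.1]
6. cons(cons(cons(cons(a, a), cons(e, a)), cons(cons(a, e), h(cons(e, e)))), b)  →  cons(cons(cons(cons(a, a), cons(e, a)), cons(cons(a, e), cons(e, a))), b)   [R4 at 1.2.2]

cons(cons(cons(cons(a, a), cons(e, a)), cons(cons(a, e), cons(e, a))), b)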